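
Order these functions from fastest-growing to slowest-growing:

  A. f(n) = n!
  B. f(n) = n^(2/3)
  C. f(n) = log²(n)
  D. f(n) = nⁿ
D > A > B > C

Comparing growth rates:
D = nⁿ is O(nⁿ)
A = n! is O(n!)
B = n^(2/3) is O(n^(2/3))
C = log²(n) is O(log² n)

Therefore, the order from fastest to slowest is: D > A > B > C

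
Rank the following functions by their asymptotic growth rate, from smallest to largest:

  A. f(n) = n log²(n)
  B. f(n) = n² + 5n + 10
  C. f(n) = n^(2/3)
C < A < B

Comparing growth rates:
C = n^(2/3) is O(n^(2/3))
A = n log²(n) is O(n log² n)
B = n² + 5n + 10 is O(n²)

Therefore, the order from slowest to fastest is: C < A < B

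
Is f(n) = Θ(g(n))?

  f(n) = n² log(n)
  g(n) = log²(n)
False

f(n) = n² log(n) is O(n² log n), and g(n) = log²(n) is O(log² n).
Since they have different growth rates, f(n) = Θ(g(n)) is false.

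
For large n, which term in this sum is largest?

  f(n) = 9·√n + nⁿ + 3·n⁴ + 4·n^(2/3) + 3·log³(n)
nⁿ

Looking at each term:
  - 9·√n is O(√n)
  - nⁿ is O(nⁿ)
  - 3·n⁴ is O(n⁴)
  - 4·n^(2/3) is O(n^(2/3))
  - 3·log³(n) is O(log³ n)

The term nⁿ (O(nⁿ)) grows fastest and dominates all others.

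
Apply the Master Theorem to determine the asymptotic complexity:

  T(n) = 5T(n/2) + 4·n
Θ(n^log₂(5))

Master Theorem: a = 5, b = 2, f(n) = 4·n.
Compute the critical exponent d = log₂(5) = 2.322.
Compare f(n) = Θ(n) against n^d:
  k = 1 < d = 2.322, so f(n) = O(n^(d-ε)) — Case 1.
  The recursion cost dominates: T(n) = Θ(n^d) = Θ(n^log₂(5)).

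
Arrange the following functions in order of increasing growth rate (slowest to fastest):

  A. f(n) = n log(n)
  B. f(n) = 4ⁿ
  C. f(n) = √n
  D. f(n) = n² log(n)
C < A < D < B

Comparing growth rates:
C = √n is O(√n)
A = n log(n) is O(n log n)
D = n² log(n) is O(n² log n)
B = 4ⁿ is O(4ⁿ)

Therefore, the order from slowest to fastest is: C < A < D < B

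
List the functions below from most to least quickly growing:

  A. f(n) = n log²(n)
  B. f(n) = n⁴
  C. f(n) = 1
B > A > C

Comparing growth rates:
B = n⁴ is O(n⁴)
A = n log²(n) is O(n log² n)
C = 1 is O(1)

Therefore, the order from fastest to slowest is: B > A > C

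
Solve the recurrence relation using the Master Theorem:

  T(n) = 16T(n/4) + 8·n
Θ(n²)

Master Theorem: a = 16, b = 4, f(n) = 8·n.
Compute the critical exponent d = log₄(16) = 2.
Compare f(n) = Θ(n) against n^d:
  k = 1 < d = 2, so f(n) = O(n^(d-ε)) — Case 1.
  The recursion cost dominates: T(n) = Θ(n^d) = Θ(n²).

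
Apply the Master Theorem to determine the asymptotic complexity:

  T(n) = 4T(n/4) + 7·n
Θ(n log n)

Master Theorem: a = 4, b = 4, f(n) = 7·n.
Compute the critical exponent d = log₄(4) = 1.
Compare f(n) = Θ(n) against n^d:
  k = 1 = d, so f(n) = Θ(n^d) — Case 2.
  Work is balanced across levels: T(n) = Θ(n^d log n) = Θ(n log n).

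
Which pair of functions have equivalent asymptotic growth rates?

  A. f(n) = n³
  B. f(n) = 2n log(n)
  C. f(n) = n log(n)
B and C

Examining each function:
  A. n³ is O(n³)
  B. 2n log(n) is O(n log n)
  C. n log(n) is O(n log n)

Functions B and C both have the same complexity class.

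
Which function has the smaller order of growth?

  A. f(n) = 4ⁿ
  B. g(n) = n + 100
B

f(n) = 4ⁿ is O(4ⁿ), while g(n) = n + 100 is O(n).
Since O(n) grows slower than O(4ⁿ), g(n) is dominated.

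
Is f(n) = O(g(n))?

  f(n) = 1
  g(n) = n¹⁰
True

f(n) = 1 is O(1), and g(n) = n¹⁰ is O(n¹⁰).
Since O(1) ⊆ O(n¹⁰) (f grows no faster than g), f(n) = O(g(n)) is true.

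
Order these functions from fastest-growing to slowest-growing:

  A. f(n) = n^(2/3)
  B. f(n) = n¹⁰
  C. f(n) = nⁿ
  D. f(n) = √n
C > B > A > D

Comparing growth rates:
C = nⁿ is O(nⁿ)
B = n¹⁰ is O(n¹⁰)
A = n^(2/3) is O(n^(2/3))
D = √n is O(√n)

Therefore, the order from fastest to slowest is: C > B > A > D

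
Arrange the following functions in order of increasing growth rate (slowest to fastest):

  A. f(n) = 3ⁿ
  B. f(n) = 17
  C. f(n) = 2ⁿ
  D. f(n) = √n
B < D < C < A

Comparing growth rates:
B = 17 is O(1)
D = √n is O(√n)
C = 2ⁿ is O(2ⁿ)
A = 3ⁿ is O(3ⁿ)

Therefore, the order from slowest to fastest is: B < D < C < A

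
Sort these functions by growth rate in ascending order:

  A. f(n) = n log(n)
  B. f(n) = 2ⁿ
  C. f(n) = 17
C < A < B

Comparing growth rates:
C = 17 is O(1)
A = n log(n) is O(n log n)
B = 2ⁿ is O(2ⁿ)

Therefore, the order from slowest to fastest is: C < A < B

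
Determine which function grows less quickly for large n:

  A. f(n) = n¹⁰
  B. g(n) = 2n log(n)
B

f(n) = n¹⁰ is O(n¹⁰), while g(n) = 2n log(n) is O(n log n).
Since O(n log n) grows slower than O(n¹⁰), g(n) is dominated.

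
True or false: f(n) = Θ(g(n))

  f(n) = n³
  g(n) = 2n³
True

f(n) = n³ and g(n) = 2n³ are both O(n³).
Since they have the same asymptotic growth rate, f(n) = Θ(g(n)) is true.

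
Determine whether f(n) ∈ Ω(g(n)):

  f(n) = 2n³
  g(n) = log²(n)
True

f(n) = 2n³ is O(n³), and g(n) = log²(n) is O(log² n).
Since O(n³) grows at least as fast as O(log² n), f(n) = Ω(g(n)) is true.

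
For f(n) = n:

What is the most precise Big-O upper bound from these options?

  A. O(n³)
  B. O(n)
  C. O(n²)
B

f(n) = n is O(n).
All listed options are valid Big-O bounds (upper bounds),
but O(n) is the tightest (smallest valid bound).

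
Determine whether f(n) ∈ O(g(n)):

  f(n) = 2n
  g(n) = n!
True

f(n) = 2n is O(n), and g(n) = n! is O(n!).
Since O(n) ⊆ O(n!) (f grows no faster than g), f(n) = O(g(n)) is true.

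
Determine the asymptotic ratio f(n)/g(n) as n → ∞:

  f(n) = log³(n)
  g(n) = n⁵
0

Since log³(n) (O(log³ n)) grows slower than n⁵ (O(n⁵)),
the ratio f(n)/g(n) → 0 as n → ∞.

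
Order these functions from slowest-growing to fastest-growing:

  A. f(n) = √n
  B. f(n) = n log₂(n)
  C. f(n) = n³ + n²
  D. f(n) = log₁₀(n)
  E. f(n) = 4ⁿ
D < A < B < C < E

Comparing growth rates:
D = log₁₀(n) is O(log n)
A = √n is O(√n)
B = n log₂(n) is O(n log n)
C = n³ + n² is O(n³)
E = 4ⁿ is O(4ⁿ)

Therefore, the order from slowest to fastest is: D < A < B < C < E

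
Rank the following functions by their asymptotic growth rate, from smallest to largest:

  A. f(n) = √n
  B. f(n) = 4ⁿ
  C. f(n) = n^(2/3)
A < C < B

Comparing growth rates:
A = √n is O(√n)
C = n^(2/3) is O(n^(2/3))
B = 4ⁿ is O(4ⁿ)

Therefore, the order from slowest to fastest is: A < C < B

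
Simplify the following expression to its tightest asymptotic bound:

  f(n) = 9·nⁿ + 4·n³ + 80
Θ(nⁿ)

Order the terms by growth rate: 80 ≺ 4·n³ ≺ 9·nⁿ.
The fastest-growing term 9·nⁿ dominates as n → ∞; dropping its constant factor gives Θ(nⁿ).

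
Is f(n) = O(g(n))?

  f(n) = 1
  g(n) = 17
True

f(n) = 1 and g(n) = 17 are both O(1).
Big-O permits equal growth rates (f ≤ c·g for some c), so f(n) = O(g(n)) is true.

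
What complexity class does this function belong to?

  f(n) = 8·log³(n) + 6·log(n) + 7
O(log³ n)

The dominant term in 8·log³(n) + 6·log(n) + 7 is 8·log³(n), which is Θ(log³ n).
Lower-order terms (6·log(n), 7) are asymptotically negligible.
Constants are absorbed, so the tightest bound is O(log³ n).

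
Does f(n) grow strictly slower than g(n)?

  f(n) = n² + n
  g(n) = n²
False

f(n) = n² + n is O(n²), and g(n) = n² is O(n²).
Since they have the same growth rate, f(n) = o(g(n)) is false.
(f = o(g) requires f to grow strictly slower, not equal.)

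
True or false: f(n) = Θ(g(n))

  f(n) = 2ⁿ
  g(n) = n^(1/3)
False

f(n) = 2ⁿ is O(2ⁿ), and g(n) = n^(1/3) is O(n^(1/3)).
Since they have different growth rates, f(n) = Θ(g(n)) is false.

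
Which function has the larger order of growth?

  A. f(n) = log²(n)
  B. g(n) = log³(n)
B

f(n) = log²(n) is O(log² n), while g(n) = log³(n) is O(log³ n).
Since O(log³ n) grows faster than O(log² n), g(n) dominates.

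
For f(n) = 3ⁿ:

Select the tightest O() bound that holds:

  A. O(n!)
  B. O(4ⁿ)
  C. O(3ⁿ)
C

f(n) = 3ⁿ is O(3ⁿ).
All listed options are valid Big-O bounds (upper bounds),
but O(3ⁿ) is the tightest (smallest valid bound).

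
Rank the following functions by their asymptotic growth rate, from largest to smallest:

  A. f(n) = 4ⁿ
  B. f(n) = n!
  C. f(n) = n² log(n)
B > A > C

Comparing growth rates:
B = n! is O(n!)
A = 4ⁿ is O(4ⁿ)
C = n² log(n) is O(n² log n)

Therefore, the order from fastest to slowest is: B > A > C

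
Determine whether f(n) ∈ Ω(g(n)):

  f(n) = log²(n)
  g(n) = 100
True

f(n) = log²(n) is O(log² n), and g(n) = 100 is O(1).
Since O(log² n) grows at least as fast as O(1), f(n) = Ω(g(n)) is true.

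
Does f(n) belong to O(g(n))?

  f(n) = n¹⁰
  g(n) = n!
True

f(n) = n¹⁰ is O(n¹⁰), and g(n) = n! is O(n!).
Since O(n¹⁰) ⊆ O(n!) (f grows no faster than g), f(n) = O(g(n)) is true.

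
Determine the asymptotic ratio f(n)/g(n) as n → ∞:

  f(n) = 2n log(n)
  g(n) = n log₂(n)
log(4)

Since 2n log(n) and n log₂(n) have the same growth rate (O(n log n)),
the ratio converges to a constant: log(4).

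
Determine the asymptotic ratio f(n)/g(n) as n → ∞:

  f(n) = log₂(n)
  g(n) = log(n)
1/log(2)

Since log₂(n) and log(n) have the same growth rate (O(log n)),
the ratio converges to a constant: 1/log(2).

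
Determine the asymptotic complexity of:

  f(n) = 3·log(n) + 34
O(log n)

The dominant term in 3·log(n) + 34 is 3·log(n), which is Θ(log n).
Lower-order terms (34) are asymptotically negligible.
Constants are absorbed, so the tightest bound is O(log n).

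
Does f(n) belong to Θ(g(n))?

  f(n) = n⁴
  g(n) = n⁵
False

f(n) = n⁴ is O(n⁴), and g(n) = n⁵ is O(n⁵).
Since they have different growth rates, f(n) = Θ(g(n)) is false.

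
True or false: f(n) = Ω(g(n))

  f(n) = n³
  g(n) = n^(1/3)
True

f(n) = n³ is O(n³), and g(n) = n^(1/3) is O(n^(1/3)).
Since O(n³) grows at least as fast as O(n^(1/3)), f(n) = Ω(g(n)) is true.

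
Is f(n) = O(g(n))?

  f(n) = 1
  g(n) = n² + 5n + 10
True

f(n) = 1 is O(1), and g(n) = n² + 5n + 10 is O(n²).
Since O(1) ⊆ O(n²) (f grows no faster than g), f(n) = O(g(n)) is true.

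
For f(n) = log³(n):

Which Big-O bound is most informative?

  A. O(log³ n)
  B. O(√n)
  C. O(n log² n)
A

f(n) = log³(n) is O(log³ n).
All listed options are valid Big-O bounds (upper bounds),
but O(log³ n) is the tightest (smallest valid bound).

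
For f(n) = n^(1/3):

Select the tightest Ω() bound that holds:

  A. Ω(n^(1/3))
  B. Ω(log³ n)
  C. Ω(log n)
A

f(n) = n^(1/3) is Ω(n^(1/3)).
All listed options are valid Big-Ω bounds (lower bounds),
but Ω(n^(1/3)) is the tightest (largest valid bound).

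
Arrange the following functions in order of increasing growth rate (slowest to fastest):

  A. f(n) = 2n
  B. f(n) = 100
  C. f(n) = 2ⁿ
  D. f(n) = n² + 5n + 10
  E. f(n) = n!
B < A < D < C < E

Comparing growth rates:
B = 100 is O(1)
A = 2n is O(n)
D = n² + 5n + 10 is O(n²)
C = 2ⁿ is O(2ⁿ)
E = n! is O(n!)

Therefore, the order from slowest to fastest is: B < A < D < C < E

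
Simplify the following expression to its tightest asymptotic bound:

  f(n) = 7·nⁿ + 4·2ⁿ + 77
Θ(nⁿ)

Order the terms by growth rate: 77 ≺ 4·2ⁿ ≺ 7·nⁿ.
The fastest-growing term 7·nⁿ dominates as n → ∞; dropping its constant factor gives Θ(nⁿ).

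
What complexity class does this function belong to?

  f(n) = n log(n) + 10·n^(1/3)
O(n log n)

The dominant term in n log(n) + 10·n^(1/3) is n log(n), which is Θ(n log n).
Lower-order terms (10·n^(1/3)) are asymptotically negligible.
Constants are absorbed, so the tightest bound is O(n log n).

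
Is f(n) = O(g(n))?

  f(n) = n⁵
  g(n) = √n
False

f(n) = n⁵ is O(n⁵), and g(n) = √n is O(√n).
Since O(n⁵) grows faster than O(√n), f(n) = O(g(n)) is false.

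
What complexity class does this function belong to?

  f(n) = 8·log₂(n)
O(log n)

The dominant term in 8·log₂(n) is 8·log₂(n), which is Θ(log n).
Constants are absorbed, so the tightest bound is O(log n).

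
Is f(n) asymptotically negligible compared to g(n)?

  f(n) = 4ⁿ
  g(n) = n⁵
False

f(n) = 4ⁿ is O(4ⁿ), and g(n) = n⁵ is O(n⁵).
Since O(4ⁿ) grows faster than or equal to O(n⁵), f(n) = o(g(n)) is false.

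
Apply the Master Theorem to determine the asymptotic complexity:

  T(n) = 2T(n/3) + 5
Θ(n^log₃(2))

Master Theorem: a = 2, b = 3, f(n) = 5.
Compute the critical exponent d = log₃(2) = 0.631.
Compare f(n) = Θ(1) against n^d:
  k = 0 < d = 0.631, so f(n) = O(n^(d-ε)) — Case 1.
  The recursion cost dominates: T(n) = Θ(n^d) = Θ(n^log₃(2)).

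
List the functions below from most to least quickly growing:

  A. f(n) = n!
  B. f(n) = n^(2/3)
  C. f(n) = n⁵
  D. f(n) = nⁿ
D > A > C > B

Comparing growth rates:
D = nⁿ is O(nⁿ)
A = n! is O(n!)
C = n⁵ is O(n⁵)
B = n^(2/3) is O(n^(2/3))

Therefore, the order from fastest to slowest is: D > A > C > B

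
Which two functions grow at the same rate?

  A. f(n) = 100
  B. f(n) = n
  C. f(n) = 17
A and C

Examining each function:
  A. 100 is O(1)
  B. n is O(n)
  C. 17 is O(1)

Functions A and C both have the same complexity class.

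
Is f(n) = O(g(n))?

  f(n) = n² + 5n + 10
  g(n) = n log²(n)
False

f(n) = n² + 5n + 10 is O(n²), and g(n) = n log²(n) is O(n log² n).
Since O(n²) grows faster than O(n log² n), f(n) = O(g(n)) is false.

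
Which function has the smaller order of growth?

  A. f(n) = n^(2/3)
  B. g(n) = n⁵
A

f(n) = n^(2/3) is O(n^(2/3)), while g(n) = n⁵ is O(n⁵).
Since O(n^(2/3)) grows slower than O(n⁵), f(n) is dominated.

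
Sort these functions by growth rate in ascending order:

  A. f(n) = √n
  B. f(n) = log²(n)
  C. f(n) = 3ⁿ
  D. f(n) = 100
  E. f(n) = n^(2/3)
D < B < A < E < C

Comparing growth rates:
D = 100 is O(1)
B = log²(n) is O(log² n)
A = √n is O(√n)
E = n^(2/3) is O(n^(2/3))
C = 3ⁿ is O(3ⁿ)

Therefore, the order from slowest to fastest is: D < B < A < E < C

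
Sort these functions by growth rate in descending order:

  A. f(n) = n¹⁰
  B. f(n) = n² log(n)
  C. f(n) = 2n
A > B > C

Comparing growth rates:
A = n¹⁰ is O(n¹⁰)
B = n² log(n) is O(n² log n)
C = 2n is O(n)

Therefore, the order from fastest to slowest is: A > B > C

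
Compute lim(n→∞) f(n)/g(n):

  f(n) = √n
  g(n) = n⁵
0

Since √n (O(√n)) grows slower than n⁵ (O(n⁵)),
the ratio f(n)/g(n) → 0 as n → ∞.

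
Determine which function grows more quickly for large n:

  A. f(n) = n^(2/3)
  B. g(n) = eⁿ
B

f(n) = n^(2/3) is O(n^(2/3)), while g(n) = eⁿ is O(eⁿ).
Since O(eⁿ) grows faster than O(n^(2/3)), g(n) dominates.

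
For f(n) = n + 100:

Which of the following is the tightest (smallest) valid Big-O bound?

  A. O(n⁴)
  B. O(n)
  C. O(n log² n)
B

f(n) = n + 100 is O(n).
All listed options are valid Big-O bounds (upper bounds),
but O(n) is the tightest (smallest valid bound).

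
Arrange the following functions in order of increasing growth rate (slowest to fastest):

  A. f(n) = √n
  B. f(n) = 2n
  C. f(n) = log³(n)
C < A < B

Comparing growth rates:
C = log³(n) is O(log³ n)
A = √n is O(√n)
B = 2n is O(n)

Therefore, the order from slowest to fastest is: C < A < B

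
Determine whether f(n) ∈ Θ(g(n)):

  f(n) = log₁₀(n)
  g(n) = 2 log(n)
True

f(n) = log₁₀(n) and g(n) = 2 log(n) are both O(log n).
Since they have the same asymptotic growth rate, f(n) = Θ(g(n)) is true.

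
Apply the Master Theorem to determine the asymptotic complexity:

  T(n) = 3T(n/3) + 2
Θ(n)

Master Theorem: a = 3, b = 3, f(n) = 2.
Compute the critical exponent d = log₃(3) = 1.
Compare f(n) = Θ(1) against n^d:
  k = 0 < d = 1, so f(n) = O(n^(d-ε)) — Case 1.
  The recursion cost dominates: T(n) = Θ(n^d) = Θ(n).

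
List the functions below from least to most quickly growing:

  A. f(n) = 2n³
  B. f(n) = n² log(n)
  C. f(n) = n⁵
B < A < C

Comparing growth rates:
B = n² log(n) is O(n² log n)
A = 2n³ is O(n³)
C = n⁵ is O(n⁵)

Therefore, the order from slowest to fastest is: B < A < C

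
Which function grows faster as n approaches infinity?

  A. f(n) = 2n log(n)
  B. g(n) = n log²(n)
B

f(n) = 2n log(n) is O(n log n), while g(n) = n log²(n) is O(n log² n).
Since O(n log² n) grows faster than O(n log n), g(n) dominates.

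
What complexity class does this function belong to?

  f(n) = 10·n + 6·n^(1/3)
O(n)

The dominant term in 10·n + 6·n^(1/3) is 10·n, which is Θ(n).
Lower-order terms (6·n^(1/3)) are asymptotically negligible.
Constants are absorbed, so the tightest bound is O(n).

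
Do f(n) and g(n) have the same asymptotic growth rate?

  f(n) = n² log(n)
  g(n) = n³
False

f(n) = n² log(n) is O(n² log n), and g(n) = n³ is O(n³).
Since they have different growth rates, f(n) = Θ(g(n)) is false.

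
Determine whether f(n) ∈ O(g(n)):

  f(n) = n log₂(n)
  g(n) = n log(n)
True

f(n) = n log₂(n) and g(n) = n log(n) are both O(n log n).
Big-O permits equal growth rates (f ≤ c·g for some c), so f(n) = O(g(n)) is true.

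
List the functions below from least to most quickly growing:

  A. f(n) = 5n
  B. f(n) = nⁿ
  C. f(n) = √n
C < A < B

Comparing growth rates:
C = √n is O(√n)
A = 5n is O(n)
B = nⁿ is O(nⁿ)

Therefore, the order from slowest to fastest is: C < A < B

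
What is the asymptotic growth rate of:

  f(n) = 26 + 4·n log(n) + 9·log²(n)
Θ(n log n)

Order the terms by growth rate: 26 ≺ 9·log²(n) ≺ 4·n log(n).
The fastest-growing term 4·n log(n) dominates as n → ∞; dropping its constant factor gives Θ(n log n).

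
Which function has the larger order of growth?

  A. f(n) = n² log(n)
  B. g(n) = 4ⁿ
B

f(n) = n² log(n) is O(n² log n), while g(n) = 4ⁿ is O(4ⁿ).
Since O(4ⁿ) grows faster than O(n² log n), g(n) dominates.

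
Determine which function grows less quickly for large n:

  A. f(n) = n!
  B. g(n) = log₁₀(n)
B

f(n) = n! is O(n!), while g(n) = log₁₀(n) is O(log n).
Since O(log n) grows slower than O(n!), g(n) is dominated.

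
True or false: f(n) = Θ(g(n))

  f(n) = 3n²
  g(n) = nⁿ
False

f(n) = 3n² is O(n²), and g(n) = nⁿ is O(nⁿ).
Since they have different growth rates, f(n) = Θ(g(n)) is false.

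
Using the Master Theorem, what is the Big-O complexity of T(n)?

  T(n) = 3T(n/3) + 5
Θ(n)

Master Theorem: a = 3, b = 3, f(n) = 5.
Compute the critical exponent d = log₃(3) = 1.
Compare f(n) = Θ(1) against n^d:
  k = 0 < d = 1, so f(n) = O(n^(d-ε)) — Case 1.
  The recursion cost dominates: T(n) = Θ(n^d) = Θ(n).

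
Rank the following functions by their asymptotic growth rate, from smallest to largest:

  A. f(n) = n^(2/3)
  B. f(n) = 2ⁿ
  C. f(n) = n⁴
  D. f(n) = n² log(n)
A < D < C < B

Comparing growth rates:
A = n^(2/3) is O(n^(2/3))
D = n² log(n) is O(n² log n)
C = n⁴ is O(n⁴)
B = 2ⁿ is O(2ⁿ)

Therefore, the order from slowest to fastest is: A < D < C < B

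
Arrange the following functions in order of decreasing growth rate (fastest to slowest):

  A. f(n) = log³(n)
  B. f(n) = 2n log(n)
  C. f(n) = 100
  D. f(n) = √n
B > D > A > C

Comparing growth rates:
B = 2n log(n) is O(n log n)
D = √n is O(√n)
A = log³(n) is O(log³ n)
C = 100 is O(1)

Therefore, the order from fastest to slowest is: B > D > A > C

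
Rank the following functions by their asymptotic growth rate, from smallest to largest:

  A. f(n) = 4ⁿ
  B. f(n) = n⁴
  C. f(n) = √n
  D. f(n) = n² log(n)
C < D < B < A

Comparing growth rates:
C = √n is O(√n)
D = n² log(n) is O(n² log n)
B = n⁴ is O(n⁴)
A = 4ⁿ is O(4ⁿ)

Therefore, the order from slowest to fastest is: C < D < B < A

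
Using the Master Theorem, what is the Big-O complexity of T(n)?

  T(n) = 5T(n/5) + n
Θ(n log n)

Master Theorem: a = 5, b = 5, f(n) = n.
Compute the critical exponent d = log₅(5) = 1.
Compare f(n) = Θ(n) against n^d:
  k = 1 = d, so f(n) = Θ(n^d) — Case 2.
  Work is balanced across levels: T(n) = Θ(n^d log n) = Θ(n log n).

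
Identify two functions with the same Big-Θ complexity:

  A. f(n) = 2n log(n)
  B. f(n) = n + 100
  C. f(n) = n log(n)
A and C

Examining each function:
  A. 2n log(n) is O(n log n)
  B. n + 100 is O(n)
  C. n log(n) is O(n log n)

Functions A and C both have the same complexity class.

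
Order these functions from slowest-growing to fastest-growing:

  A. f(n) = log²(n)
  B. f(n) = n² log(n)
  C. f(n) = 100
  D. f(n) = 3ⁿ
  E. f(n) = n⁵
C < A < B < E < D

Comparing growth rates:
C = 100 is O(1)
A = log²(n) is O(log² n)
B = n² log(n) is O(n² log n)
E = n⁵ is O(n⁵)
D = 3ⁿ is O(3ⁿ)

Therefore, the order from slowest to fastest is: C < A < B < E < D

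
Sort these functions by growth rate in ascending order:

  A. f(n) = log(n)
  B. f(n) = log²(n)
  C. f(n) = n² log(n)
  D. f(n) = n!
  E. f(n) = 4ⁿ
A < B < C < E < D

Comparing growth rates:
A = log(n) is O(log n)
B = log²(n) is O(log² n)
C = n² log(n) is O(n² log n)
E = 4ⁿ is O(4ⁿ)
D = n! is O(n!)

Therefore, the order from slowest to fastest is: A < B < C < E < D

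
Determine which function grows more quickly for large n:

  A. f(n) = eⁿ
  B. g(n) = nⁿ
B

f(n) = eⁿ is O(eⁿ), while g(n) = nⁿ is O(nⁿ).
Since O(nⁿ) grows faster than O(eⁿ), g(n) dominates.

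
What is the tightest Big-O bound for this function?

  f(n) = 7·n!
O(n!)

The dominant term in 7·n! is 7·n!, which is Θ(n!).
Constants are absorbed, so the tightest bound is O(n!).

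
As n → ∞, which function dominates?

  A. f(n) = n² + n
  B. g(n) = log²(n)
A

f(n) = n² + n is O(n²), while g(n) = log²(n) is O(log² n).
Since O(n²) grows faster than O(log² n), f(n) dominates.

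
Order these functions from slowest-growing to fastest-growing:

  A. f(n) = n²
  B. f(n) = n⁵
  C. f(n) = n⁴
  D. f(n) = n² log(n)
A < D < C < B

Comparing growth rates:
A = n² is O(n²)
D = n² log(n) is O(n² log n)
C = n⁴ is O(n⁴)
B = n⁵ is O(n⁵)

Therefore, the order from slowest to fastest is: A < D < C < B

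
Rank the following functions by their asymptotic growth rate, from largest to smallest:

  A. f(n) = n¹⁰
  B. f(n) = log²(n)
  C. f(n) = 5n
A > C > B

Comparing growth rates:
A = n¹⁰ is O(n¹⁰)
C = 5n is O(n)
B = log²(n) is O(log² n)

Therefore, the order from fastest to slowest is: A > C > B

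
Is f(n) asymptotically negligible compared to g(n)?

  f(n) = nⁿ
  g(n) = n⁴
False

f(n) = nⁿ is O(nⁿ), and g(n) = n⁴ is O(n⁴).
Since O(nⁿ) grows faster than or equal to O(n⁴), f(n) = o(g(n)) is false.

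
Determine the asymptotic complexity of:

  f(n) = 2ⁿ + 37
O(2ⁿ)

The dominant term in 2ⁿ + 37 is 2ⁿ, which is Θ(2ⁿ).
Lower-order terms (37) are asymptotically negligible.
Constants are absorbed, so the tightest bound is O(2ⁿ).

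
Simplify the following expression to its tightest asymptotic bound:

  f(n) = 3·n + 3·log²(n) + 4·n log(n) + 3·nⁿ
Θ(nⁿ)

Order the terms by growth rate: 3·log²(n) ≺ 3·n ≺ 4·n log(n) ≺ 3·nⁿ.
The fastest-growing term 3·nⁿ dominates as n → ∞; dropping its constant factor gives Θ(nⁿ).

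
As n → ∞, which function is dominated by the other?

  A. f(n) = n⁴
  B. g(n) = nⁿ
A

f(n) = n⁴ is O(n⁴), while g(n) = nⁿ is O(nⁿ).
Since O(n⁴) grows slower than O(nⁿ), f(n) is dominated.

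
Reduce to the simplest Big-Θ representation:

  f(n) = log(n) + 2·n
Θ(n)

Order the terms by growth rate: log(n) ≺ 2·n.
The fastest-growing term 2·n dominates as n → ∞; dropping its constant factor gives Θ(n).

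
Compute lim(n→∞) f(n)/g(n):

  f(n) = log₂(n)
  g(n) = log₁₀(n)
1 + log(5)/log(2)

Since log₂(n) and log₁₀(n) have the same growth rate (O(log n)),
the ratio converges to a constant: 1 + log(5)/log(2).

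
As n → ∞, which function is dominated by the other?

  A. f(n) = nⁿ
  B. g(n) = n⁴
B

f(n) = nⁿ is O(nⁿ), while g(n) = n⁴ is O(n⁴).
Since O(n⁴) grows slower than O(nⁿ), g(n) is dominated.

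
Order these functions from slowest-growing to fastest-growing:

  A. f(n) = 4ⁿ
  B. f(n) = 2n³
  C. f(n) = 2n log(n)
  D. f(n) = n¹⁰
C < B < D < A

Comparing growth rates:
C = 2n log(n) is O(n log n)
B = 2n³ is O(n³)
D = n¹⁰ is O(n¹⁰)
A = 4ⁿ is O(4ⁿ)

Therefore, the order from slowest to fastest is: C < B < D < A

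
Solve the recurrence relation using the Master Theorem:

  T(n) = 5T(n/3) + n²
Θ(n²)

Master Theorem: a = 5, b = 3, f(n) = n².
Compute the critical exponent d = log₃(5) = 1.465.
Compare f(n) = Θ(n²) against n^d:
  k = 2 > d = 1.465, so f(n) = Ω(n^(d+ε)) — Case 3.
  Regularity: a·(n/b)^2/n^2 = a/b^2 = 5/9 < 1 ✓.
  The top-level work dominates: T(n) = Θ(f(n)) = Θ(n²).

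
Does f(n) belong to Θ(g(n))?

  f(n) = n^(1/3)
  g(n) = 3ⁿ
False

f(n) = n^(1/3) is O(n^(1/3)), and g(n) = 3ⁿ is O(3ⁿ).
Since they have different growth rates, f(n) = Θ(g(n)) is false.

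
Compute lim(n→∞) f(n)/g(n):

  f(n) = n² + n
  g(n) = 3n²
1/3

Since n² + n and 3n² have the same growth rate (O(n²)),
the ratio converges to a constant: 1/3.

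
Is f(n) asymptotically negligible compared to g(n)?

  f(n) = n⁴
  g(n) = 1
False

f(n) = n⁴ is O(n⁴), and g(n) = 1 is O(1).
Since O(n⁴) grows faster than or equal to O(1), f(n) = o(g(n)) is false.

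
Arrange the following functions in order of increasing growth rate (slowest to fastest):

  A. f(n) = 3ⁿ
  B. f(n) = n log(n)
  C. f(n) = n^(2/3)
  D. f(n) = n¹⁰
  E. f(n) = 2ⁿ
C < B < D < E < A

Comparing growth rates:
C = n^(2/3) is O(n^(2/3))
B = n log(n) is O(n log n)
D = n¹⁰ is O(n¹⁰)
E = 2ⁿ is O(2ⁿ)
A = 3ⁿ is O(3ⁿ)

Therefore, the order from slowest to fastest is: C < B < D < E < A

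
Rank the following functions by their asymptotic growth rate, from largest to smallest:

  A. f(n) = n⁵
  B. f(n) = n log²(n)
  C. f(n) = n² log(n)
A > C > B

Comparing growth rates:
A = n⁵ is O(n⁵)
C = n² log(n) is O(n² log n)
B = n log²(n) is O(n log² n)

Therefore, the order from fastest to slowest is: A > C > B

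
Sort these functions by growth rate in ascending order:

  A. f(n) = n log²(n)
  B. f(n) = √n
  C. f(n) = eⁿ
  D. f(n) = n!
B < A < C < D

Comparing growth rates:
B = √n is O(√n)
A = n log²(n) is O(n log² n)
C = eⁿ is O(eⁿ)
D = n! is O(n!)

Therefore, the order from slowest to fastest is: B < A < C < D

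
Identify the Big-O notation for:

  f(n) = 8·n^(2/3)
O(n^(2/3))

The dominant term in 8·n^(2/3) is 8·n^(2/3), which is Θ(n^(2/3)).
Constants are absorbed, so the tightest bound is O(n^(2/3)).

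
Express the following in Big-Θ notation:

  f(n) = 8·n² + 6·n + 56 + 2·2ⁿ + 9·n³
Θ(2ⁿ)

Order the terms by growth rate: 56 ≺ 6·n ≺ 8·n² ≺ 9·n³ ≺ 2·2ⁿ.
The fastest-growing term 2·2ⁿ dominates as n → ∞; dropping its constant factor gives Θ(2ⁿ).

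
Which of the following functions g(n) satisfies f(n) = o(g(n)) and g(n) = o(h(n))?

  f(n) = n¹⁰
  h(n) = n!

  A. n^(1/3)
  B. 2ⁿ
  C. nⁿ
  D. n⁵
B

We need g(n) with n¹⁰ = o(g(n)) and g(n) = o(n!), i.e. O(n¹⁰) ≺ g ≺ O(n!).
Check each option:
  A. n^(1/3) — O(n^(1/3)) does not grow strictly faster than f(n)
  B. 2ⁿ — O(2ⁿ) is strictly between O(n¹⁰) and O(n!) ✓
  C. nⁿ — O(nⁿ) does not grow strictly slower than h(n)
  D. n⁵ — O(n⁵) does not grow strictly faster than f(n)

Only option B (2ⁿ) lies strictly between.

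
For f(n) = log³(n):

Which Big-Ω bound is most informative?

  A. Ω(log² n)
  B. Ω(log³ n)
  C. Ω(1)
B

f(n) = log³(n) is Ω(log³ n).
All listed options are valid Big-Ω bounds (lower bounds),
but Ω(log³ n) is the tightest (largest valid bound).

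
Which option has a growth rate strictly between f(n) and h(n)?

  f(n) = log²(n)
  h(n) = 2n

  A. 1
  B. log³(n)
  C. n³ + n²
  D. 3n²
B

We need g(n) with log²(n) = o(g(n)) and g(n) = o(2n), i.e. O(log² n) ≺ g ≺ O(n).
Check each option:
  A. 1 — O(1) does not grow strictly faster than f(n)
  B. log³(n) — O(log³ n) is strictly between O(log² n) and O(n) ✓
  C. n³ + n² — O(n³) does not grow strictly slower than h(n)
  D. 3n² — O(n²) does not grow strictly slower than h(n)

Only option B (log³(n)) lies strictly between.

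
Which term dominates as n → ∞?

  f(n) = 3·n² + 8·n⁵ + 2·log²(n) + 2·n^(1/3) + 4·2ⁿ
4·2ⁿ

Looking at each term:
  - 3·n² is O(n²)
  - 8·n⁵ is O(n⁵)
  - 2·log²(n) is O(log² n)
  - 2·n^(1/3) is O(n^(1/3))
  - 4·2ⁿ is O(2ⁿ)

The term 4·2ⁿ (O(2ⁿ)) grows fastest and dominates all others.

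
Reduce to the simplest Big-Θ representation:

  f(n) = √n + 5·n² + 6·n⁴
Θ(n⁴)

Order the terms by growth rate: √n ≺ 5·n² ≺ 6·n⁴.
The fastest-growing term 6·n⁴ dominates as n → ∞; dropping its constant factor gives Θ(n⁴).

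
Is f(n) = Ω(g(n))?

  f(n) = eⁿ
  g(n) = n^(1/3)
True

f(n) = eⁿ is O(eⁿ), and g(n) = n^(1/3) is O(n^(1/3)).
Since O(eⁿ) grows at least as fast as O(n^(1/3)), f(n) = Ω(g(n)) is true.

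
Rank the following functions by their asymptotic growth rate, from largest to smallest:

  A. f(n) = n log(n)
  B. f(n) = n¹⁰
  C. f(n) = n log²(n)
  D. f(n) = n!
D > B > C > A

Comparing growth rates:
D = n! is O(n!)
B = n¹⁰ is O(n¹⁰)
C = n log²(n) is O(n log² n)
A = n log(n) is O(n log n)

Therefore, the order from fastest to slowest is: D > B > C > A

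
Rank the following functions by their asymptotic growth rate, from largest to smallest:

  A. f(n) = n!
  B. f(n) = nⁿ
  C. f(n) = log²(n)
B > A > C

Comparing growth rates:
B = nⁿ is O(nⁿ)
A = n! is O(n!)
C = log²(n) is O(log² n)

Therefore, the order from fastest to slowest is: B > A > C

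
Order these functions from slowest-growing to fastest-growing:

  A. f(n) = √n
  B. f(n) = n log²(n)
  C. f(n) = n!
A < B < C

Comparing growth rates:
A = √n is O(√n)
B = n log²(n) is O(n log² n)
C = n! is O(n!)

Therefore, the order from slowest to fastest is: A < B < C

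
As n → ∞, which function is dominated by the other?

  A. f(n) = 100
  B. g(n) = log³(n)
A

f(n) = 100 is O(1), while g(n) = log³(n) is O(log³ n).
Since O(1) grows slower than O(log³ n), f(n) is dominated.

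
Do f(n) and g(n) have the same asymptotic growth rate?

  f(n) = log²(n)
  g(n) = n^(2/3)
False

f(n) = log²(n) is O(log² n), and g(n) = n^(2/3) is O(n^(2/3)).
Since they have different growth rates, f(n) = Θ(g(n)) is false.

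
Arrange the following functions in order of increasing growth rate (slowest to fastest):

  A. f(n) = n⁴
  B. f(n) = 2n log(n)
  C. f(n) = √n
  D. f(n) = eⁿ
C < B < A < D

Comparing growth rates:
C = √n is O(√n)
B = 2n log(n) is O(n log n)
A = n⁴ is O(n⁴)
D = eⁿ is O(eⁿ)

Therefore, the order from slowest to fastest is: C < B < A < D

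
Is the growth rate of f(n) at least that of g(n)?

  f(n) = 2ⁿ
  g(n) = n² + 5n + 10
True

f(n) = 2ⁿ is O(2ⁿ), and g(n) = n² + 5n + 10 is O(n²).
Since O(2ⁿ) grows at least as fast as O(n²), f(n) = Ω(g(n)) is true.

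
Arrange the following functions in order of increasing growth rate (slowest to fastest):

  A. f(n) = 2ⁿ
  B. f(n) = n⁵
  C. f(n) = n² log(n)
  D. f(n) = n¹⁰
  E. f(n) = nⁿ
C < B < D < A < E

Comparing growth rates:
C = n² log(n) is O(n² log n)
B = n⁵ is O(n⁵)
D = n¹⁰ is O(n¹⁰)
A = 2ⁿ is O(2ⁿ)
E = nⁿ is O(nⁿ)

Therefore, the order from slowest to fastest is: C < B < D < A < E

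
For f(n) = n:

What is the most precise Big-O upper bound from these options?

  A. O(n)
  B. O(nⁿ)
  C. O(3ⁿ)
A

f(n) = n is O(n).
All listed options are valid Big-O bounds (upper bounds),
but O(n) is the tightest (smallest valid bound).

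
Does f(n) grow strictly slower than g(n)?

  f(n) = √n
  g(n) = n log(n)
True

f(n) = √n is O(√n), and g(n) = n log(n) is O(n log n).
Since O(√n) grows strictly slower than O(n log n), f(n) = o(g(n)) is true.
This means lim(n→∞) f(n)/g(n) = 0.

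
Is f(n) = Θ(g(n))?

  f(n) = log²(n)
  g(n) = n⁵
False

f(n) = log²(n) is O(log² n), and g(n) = n⁵ is O(n⁵).
Since they have different growth rates, f(n) = Θ(g(n)) is false.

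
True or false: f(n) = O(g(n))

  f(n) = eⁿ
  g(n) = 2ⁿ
False

f(n) = eⁿ is O(eⁿ), and g(n) = 2ⁿ is O(2ⁿ).
Since O(eⁿ) grows faster than O(2ⁿ), f(n) = O(g(n)) is false.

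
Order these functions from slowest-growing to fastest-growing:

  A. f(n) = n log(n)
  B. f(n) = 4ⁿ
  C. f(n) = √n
C < A < B

Comparing growth rates:
C = √n is O(√n)
A = n log(n) is O(n log n)
B = 4ⁿ is O(4ⁿ)

Therefore, the order from slowest to fastest is: C < A < B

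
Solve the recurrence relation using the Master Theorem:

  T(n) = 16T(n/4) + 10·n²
Θ(n² log n)

Master Theorem: a = 16, b = 4, f(n) = 10·n².
Compute the critical exponent d = log₄(16) = 2.
Compare f(n) = Θ(n²) against n^d:
  k = 2 = d, so f(n) = Θ(n^d) — Case 2.
  Work is balanced across levels: T(n) = Θ(n^d log n) = Θ(n² log n).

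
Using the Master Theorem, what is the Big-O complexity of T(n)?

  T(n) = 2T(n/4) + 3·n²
Θ(n²)

Master Theorem: a = 2, b = 4, f(n) = 3·n².
Compute the critical exponent d = log₄(2) = 0.500.
Compare f(n) = Θ(n²) against n^d:
  k = 2 > d = 0.500, so f(n) = Ω(n^(d+ε)) — Case 3.
  Regularity: a·(n/b)^2/n^2 = a/b^2 = 2/16 < 1 ✓.
  The top-level work dominates: T(n) = Θ(f(n)) = Θ(n²).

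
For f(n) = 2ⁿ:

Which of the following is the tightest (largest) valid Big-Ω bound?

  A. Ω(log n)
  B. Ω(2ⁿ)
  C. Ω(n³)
B

f(n) = 2ⁿ is Ω(2ⁿ).
All listed options are valid Big-Ω bounds (lower bounds),
but Ω(2ⁿ) is the tightest (largest valid bound).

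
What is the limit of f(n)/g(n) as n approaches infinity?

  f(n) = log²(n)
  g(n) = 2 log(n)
∞

Since log²(n) (O(log² n)) grows faster than 2 log(n) (O(log n)),
the ratio f(n)/g(n) → ∞ as n → ∞.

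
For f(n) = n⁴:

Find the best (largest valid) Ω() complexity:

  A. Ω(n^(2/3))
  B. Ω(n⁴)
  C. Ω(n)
B

f(n) = n⁴ is Ω(n⁴).
All listed options are valid Big-Ω bounds (lower bounds),
but Ω(n⁴) is the tightest (largest valid bound).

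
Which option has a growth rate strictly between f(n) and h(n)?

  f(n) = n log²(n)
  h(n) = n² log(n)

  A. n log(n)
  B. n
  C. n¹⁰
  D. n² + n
D

We need g(n) with n log²(n) = o(g(n)) and g(n) = o(n² log(n)), i.e. O(n log² n) ≺ g ≺ O(n² log n).
Check each option:
  A. n log(n) — O(n log n) does not grow strictly faster than f(n)
  B. n — O(n) does not grow strictly faster than f(n)
  C. n¹⁰ — O(n¹⁰) does not grow strictly slower than h(n)
  D. n² + n — O(n²) is strictly between O(n log² n) and O(n² log n) ✓

Only option D (n² + n) lies strictly between.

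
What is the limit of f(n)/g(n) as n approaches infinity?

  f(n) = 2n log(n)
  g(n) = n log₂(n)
log(4)

Since 2n log(n) and n log₂(n) have the same growth rate (O(n log n)),
the ratio converges to a constant: log(4).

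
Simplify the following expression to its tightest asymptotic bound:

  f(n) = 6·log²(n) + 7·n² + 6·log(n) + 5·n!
Θ(n!)

Order the terms by growth rate: 6·log(n) ≺ 6·log²(n) ≺ 7·n² ≺ 5·n!.
The fastest-growing term 5·n! dominates as n → ∞; dropping its constant factor gives Θ(n!).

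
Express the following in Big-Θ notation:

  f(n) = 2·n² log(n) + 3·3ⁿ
Θ(3ⁿ)

Order the terms by growth rate: 2·n² log(n) ≺ 3·3ⁿ.
The fastest-growing term 3·3ⁿ dominates as n → ∞; dropping its constant factor gives Θ(3ⁿ).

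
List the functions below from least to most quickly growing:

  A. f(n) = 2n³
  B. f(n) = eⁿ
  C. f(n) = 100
C < A < B

Comparing growth rates:
C = 100 is O(1)
A = 2n³ is O(n³)
B = eⁿ is O(eⁿ)

Therefore, the order from slowest to fastest is: C < A < B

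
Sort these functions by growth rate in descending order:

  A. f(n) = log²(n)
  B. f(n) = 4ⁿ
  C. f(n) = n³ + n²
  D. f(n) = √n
B > C > D > A

Comparing growth rates:
B = 4ⁿ is O(4ⁿ)
C = n³ + n² is O(n³)
D = √n is O(√n)
A = log²(n) is O(log² n)

Therefore, the order from fastest to slowest is: B > C > D > A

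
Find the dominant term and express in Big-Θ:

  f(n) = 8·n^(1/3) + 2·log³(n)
Θ(n^(1/3))

Order the terms by growth rate: 2·log³(n) ≺ 8·n^(1/3).
The fastest-growing term 8·n^(1/3) dominates as n → ∞; dropping its constant factor gives Θ(n^(1/3)).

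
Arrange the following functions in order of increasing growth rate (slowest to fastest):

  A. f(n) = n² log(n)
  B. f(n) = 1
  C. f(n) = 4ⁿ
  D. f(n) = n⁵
B < A < D < C

Comparing growth rates:
B = 1 is O(1)
A = n² log(n) is O(n² log n)
D = n⁵ is O(n⁵)
C = 4ⁿ is O(4ⁿ)

Therefore, the order from slowest to fastest is: B < A < D < C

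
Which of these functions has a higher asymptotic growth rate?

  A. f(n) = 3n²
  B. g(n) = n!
B

f(n) = 3n² is O(n²), while g(n) = n! is O(n!).
Since O(n!) grows faster than O(n²), g(n) dominates.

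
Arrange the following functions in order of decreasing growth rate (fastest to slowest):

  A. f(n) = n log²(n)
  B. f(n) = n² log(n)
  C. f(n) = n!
C > B > A

Comparing growth rates:
C = n! is O(n!)
B = n² log(n) is O(n² log n)
A = n log²(n) is O(n log² n)

Therefore, the order from fastest to slowest is: C > B > A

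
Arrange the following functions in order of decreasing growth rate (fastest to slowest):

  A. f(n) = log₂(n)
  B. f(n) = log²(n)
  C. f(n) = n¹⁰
C > B > A

Comparing growth rates:
C = n¹⁰ is O(n¹⁰)
B = log²(n) is O(log² n)
A = log₂(n) is O(log n)

Therefore, the order from fastest to slowest is: C > B > A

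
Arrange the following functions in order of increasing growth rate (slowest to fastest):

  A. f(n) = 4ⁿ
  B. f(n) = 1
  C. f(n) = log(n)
B < C < A

Comparing growth rates:
B = 1 is O(1)
C = log(n) is O(log n)
A = 4ⁿ is O(4ⁿ)

Therefore, the order from slowest to fastest is: B < C < A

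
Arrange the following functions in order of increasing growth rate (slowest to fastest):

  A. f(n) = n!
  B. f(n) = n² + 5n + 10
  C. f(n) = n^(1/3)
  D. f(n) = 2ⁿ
C < B < D < A

Comparing growth rates:
C = n^(1/3) is O(n^(1/3))
B = n² + 5n + 10 is O(n²)
D = 2ⁿ is O(2ⁿ)
A = n! is O(n!)

Therefore, the order from slowest to fastest is: C < B < D < A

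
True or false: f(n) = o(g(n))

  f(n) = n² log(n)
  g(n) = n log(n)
False

f(n) = n² log(n) is O(n² log n), and g(n) = n log(n) is O(n log n).
Since O(n² log n) grows faster than or equal to O(n log n), f(n) = o(g(n)) is false.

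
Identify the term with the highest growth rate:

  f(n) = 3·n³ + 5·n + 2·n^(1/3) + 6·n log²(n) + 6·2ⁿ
6·2ⁿ

Looking at each term:
  - 3·n³ is O(n³)
  - 5·n is O(n)
  - 2·n^(1/3) is O(n^(1/3))
  - 6·n log²(n) is O(n log² n)
  - 6·2ⁿ is O(2ⁿ)

The term 6·2ⁿ (O(2ⁿ)) grows fastest and dominates all others.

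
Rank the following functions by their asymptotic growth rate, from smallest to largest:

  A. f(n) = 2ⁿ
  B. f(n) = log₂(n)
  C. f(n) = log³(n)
B < C < A

Comparing growth rates:
B = log₂(n) is O(log n)
C = log³(n) is O(log³ n)
A = 2ⁿ is O(2ⁿ)

Therefore, the order from slowest to fastest is: B < C < A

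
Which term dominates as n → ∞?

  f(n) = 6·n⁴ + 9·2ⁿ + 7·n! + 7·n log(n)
7·n!

Looking at each term:
  - 6·n⁴ is O(n⁴)
  - 9·2ⁿ is O(2ⁿ)
  - 7·n! is O(n!)
  - 7·n log(n) is O(n log n)

The term 7·n! (O(n!)) grows fastest and dominates all others.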